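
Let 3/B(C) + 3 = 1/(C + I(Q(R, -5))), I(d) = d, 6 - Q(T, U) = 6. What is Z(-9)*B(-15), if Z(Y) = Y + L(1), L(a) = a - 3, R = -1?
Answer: 495/46 ≈ 10.761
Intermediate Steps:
Q(T, U) = 0 (Q(T, U) = 6 - 1*6 = 6 - 6 = 0)
L(a) = -3 + a
B(C) = 3/(-3 + 1/C) (B(C) = 3/(-3 + 1/(C + 0)) = 3/(-3 + 1/C))
Z(Y) = -2 + Y (Z(Y) = Y + (-3 + 1) = Y - 2 = -2 + Y)
Z(-9)*B(-15) = (-2 - 9)*(-3*(-15)/(-1 + 3*(-15))) = -(-33)*(-15)/(-1 - 45) = -(-33)*(-15)/(-46) = -(-33)*(-15)*(-1)/46 = -11*(-45/46) = 495/46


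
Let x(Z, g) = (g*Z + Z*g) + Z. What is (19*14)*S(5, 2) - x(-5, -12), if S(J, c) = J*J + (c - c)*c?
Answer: 6535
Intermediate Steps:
x(Z, g) = Z + 2*Z*g (x(Z, g) = (Z*g + Z*g) + Z = 2*Z*g + Z = Z + 2*Z*g)
S(J, c) = J² (S(J, c) = J² + 0*c = J² + 0 = J²)
(19*14)*S(5, 2) - x(-5, -12) = (19*14)*5² - (-5)*(1 + 2*(-12)) = 266*25 - (-5)*(1 - 24) = 6650 - (-5)*(-23) = 6650 - 1*115 = 6650 - 115 = 6535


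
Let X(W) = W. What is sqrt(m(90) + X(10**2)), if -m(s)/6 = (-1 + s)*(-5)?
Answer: sqrt(2770) ≈ 52.631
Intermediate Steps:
m(s) = -30 + 30*s (m(s) = -6*(-1 + s)*(-5) = -6*(5 - 5*s) = -30 + 30*s)
sqrt(m(90) + X(10**2)) = sqrt((-30 + 30*90) + 10**2) = sqrt((-30 + 2700) + 100) = sqrt(2670 + 100) = sqrt(2770)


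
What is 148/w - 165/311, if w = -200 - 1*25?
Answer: -83153/69975 ≈ -1.1883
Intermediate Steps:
w = -225 (w = -200 - 25 = -225)
148/w - 165/311 = 148/(-225) - 165/311 = 148*(-1/225) - 165*1/311 = -148/225 - 165/311 = -83153/69975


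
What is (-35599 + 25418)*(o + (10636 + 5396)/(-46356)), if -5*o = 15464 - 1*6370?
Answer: 357727781162/19315 ≈ 1.8521e+7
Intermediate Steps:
o = -9094/5 (o = -(15464 - 1*6370)/5 = -(15464 - 6370)/5 = -⅕*9094 = -9094/5 ≈ -1818.8)
(-35599 + 25418)*(o + (10636 + 5396)/(-46356)) = (-35599 + 25418)*(-9094/5 + (10636 + 5396)/(-46356)) = -10181*(-9094/5 + 16032*(-1/46356)) = -10181*(-9094/5 - 1336/3863) = -10181*(-35136802/19315) = 357727781162/19315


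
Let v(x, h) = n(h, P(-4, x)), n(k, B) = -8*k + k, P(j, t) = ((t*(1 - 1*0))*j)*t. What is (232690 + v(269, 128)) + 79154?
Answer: 310948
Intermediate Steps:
P(j, t) = j*t**2 (P(j, t) = ((t*(1 + 0))*j)*t = ((t*1)*j)*t = (t*j)*t = (j*t)*t = j*t**2)
n(k, B) = -7*k
v(x, h) = -7*h
(232690 + v(269, 128)) + 79154 = (232690 - 7*128) + 79154 = (232690 - 896) + 79154 = 231794 + 79154 = 310948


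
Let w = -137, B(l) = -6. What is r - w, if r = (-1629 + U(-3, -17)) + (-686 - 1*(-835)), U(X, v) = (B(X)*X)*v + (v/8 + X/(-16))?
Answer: -26415/16 ≈ -1650.9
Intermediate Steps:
U(X, v) = -X/16 + v/8 - 6*X*v (U(X, v) = (-6*X)*v + (v/8 + X/(-16)) = -6*X*v + (v*(1/8) + X*(-1/16)) = -6*X*v + (v/8 - X/16) = -6*X*v + (-X/16 + v/8) = -X/16 + v/8 - 6*X*v)
r = -28607/16 (r = (-1629 + (-1/16*(-3) + (1/8)*(-17) - 6*(-3)*(-17))) + (-686 - 1*(-835)) = (-1629 + (3/16 - 17/8 - 306)) + (-686 + 835) = (-1629 - 4927/16) + 149 = -30991/16 + 149 = -28607/16 ≈ -1787.9)
r - w = -28607/16 - 1*(-137) = -28607/16 + 137 = -26415/16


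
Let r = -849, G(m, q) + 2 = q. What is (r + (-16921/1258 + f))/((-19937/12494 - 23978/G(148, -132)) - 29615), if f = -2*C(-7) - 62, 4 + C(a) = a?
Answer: 475171564367/15499945361807 ≈ 0.030656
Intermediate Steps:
G(m, q) = -2 + q
C(a) = -4 + a
f = -40 (f = -2*(-4 - 7) - 62 = -2*(-11) - 62 = 22 - 62 = -40)
(r + (-16921/1258 + f))/((-19937/12494 - 23978/G(148, -132)) - 29615) = (-849 + (-16921/1258 - 40))/((-19937/12494 - 23978/(-2 - 132)) - 29615) = (-849 + (-16921*1/1258 - 40))/((-19937*1/12494 - 23978/(-134)) - 29615) = (-849 + (-16921/1258 - 40))/((-19937/12494 - 23978*(-1/134)) - 29615) = (-849 - 67241/1258)/((-19937/12494 + 11989/67) - 29615) = -1135283/(1258*(148454787/837098 - 29615)) = -1135283/(1258*(-24642202483/837098)) = -1135283/1258*(-837098/24642202483) = 475171564367/15499945361807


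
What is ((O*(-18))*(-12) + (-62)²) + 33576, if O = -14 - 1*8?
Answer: 32668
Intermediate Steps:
O = -22 (O = -14 - 8 = -22)
((O*(-18))*(-12) + (-62)²) + 33576 = (-22*(-18)*(-12) + (-62)²) + 33576 = (396*(-12) + 3844) + 33576 = (-4752 + 3844) + 33576 = -908 + 33576 = 32668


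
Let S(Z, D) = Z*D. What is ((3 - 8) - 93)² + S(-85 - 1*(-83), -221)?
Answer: 10046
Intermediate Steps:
S(Z, D) = D*Z
((3 - 8) - 93)² + S(-85 - 1*(-83), -221) = ((3 - 8) - 93)² - 221*(-85 - 1*(-83)) = (-5 - 93)² - 221*(-85 + 83) = (-98)² - 221*(-2) = 9604 + 442 = 10046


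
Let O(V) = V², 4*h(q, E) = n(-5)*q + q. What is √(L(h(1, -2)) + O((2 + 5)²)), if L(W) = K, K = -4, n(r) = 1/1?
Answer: √2397 ≈ 48.959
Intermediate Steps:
n(r) = 1
h(q, E) = q/2 (h(q, E) = (1*q + q)/4 = (q + q)/4 = (2*q)/4 = q/2)
L(W) = -4
√(L(h(1, -2)) + O((2 + 5)²)) = √(-4 + ((2 + 5)²)²) = √(-4 + (7²)²) = √(-4 + 49²) = √(-4 + 2401) = √2397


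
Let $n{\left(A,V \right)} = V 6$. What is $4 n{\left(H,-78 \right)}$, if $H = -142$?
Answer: $-1872$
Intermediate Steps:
$n{\left(A,V \right)} = 6 V$
$4 n{\left(H,-78 \right)} = 4 \cdot 6 \left(-78\right) = 4 \left(-468\right) = -1872$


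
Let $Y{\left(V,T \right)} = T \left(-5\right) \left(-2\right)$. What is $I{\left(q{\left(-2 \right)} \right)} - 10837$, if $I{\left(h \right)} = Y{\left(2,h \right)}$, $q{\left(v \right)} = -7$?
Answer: $-10907$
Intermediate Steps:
$Y{\left(V,T \right)} = 10 T$ ($Y{\left(V,T \right)} = - 5 T \left(-2\right) = 10 T$)
$I{\left(h \right)} = 10 h$
$I{\left(q{\left(-2 \right)} \right)} - 10837 = 10 \left(-7\right) - 10837 = -70 - 10837 = -10907$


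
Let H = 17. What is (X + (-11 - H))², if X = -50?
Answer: 6084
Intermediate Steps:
(X + (-11 - H))² = (-50 + (-11 - 1*17))² = (-50 + (-11 - 17))² = (-50 - 28)² = (-78)² = 6084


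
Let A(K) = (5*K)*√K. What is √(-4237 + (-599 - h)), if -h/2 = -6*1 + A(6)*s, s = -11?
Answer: 2*√(-1212 - 165*√6) ≈ 80.403*I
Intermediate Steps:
A(K) = 5*K^(3/2)
h = 12 + 660*√6 (h = -2*(-6*1 + (5*6^(3/2))*(-11)) = -2*(-6 + (5*(6*√6))*(-11)) = -2*(-6 + (30*√6)*(-11)) = -2*(-6 - 330*√6) = 12 + 660*√6 ≈ 1628.7)
√(-4237 + (-599 - h)) = √(-4237 + (-599 - (12 + 660*√6))) = √(-4237 + (-599 + (-12 - 660*√6))) = √(-4237 + (-611 - 660*√6)) = √(-4848 - 660*√6)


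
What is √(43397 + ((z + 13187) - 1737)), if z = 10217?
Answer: 2*√16266 ≈ 255.08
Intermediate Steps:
√(43397 + ((z + 13187) - 1737)) = √(43397 + ((10217 + 13187) - 1737)) = √(43397 + (23404 - 1737)) = √(43397 + 21667) = √65064 = 2*√16266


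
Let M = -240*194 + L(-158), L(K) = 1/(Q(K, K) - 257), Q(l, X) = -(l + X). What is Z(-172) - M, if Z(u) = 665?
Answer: 2786274/59 ≈ 47225.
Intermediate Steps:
Q(l, X) = -X - l (Q(l, X) = -(X + l) = -X - l)
L(K) = 1/(-257 - 2*K) (L(K) = 1/((-K - K) - 257) = 1/(-2*K - 257) = 1/(-257 - 2*K))
M = -2747039/59 (M = -240*194 - 1/(257 + 2*(-158)) = -46560 - 1/(257 - 316) = -46560 - 1/(-59) = -46560 - 1*(-1/59) = -46560 + 1/59 = -2747039/59 ≈ -46560.)
Z(-172) - M = 665 - 1*(-2747039/59) = 665 + 2747039/59 = 2786274/59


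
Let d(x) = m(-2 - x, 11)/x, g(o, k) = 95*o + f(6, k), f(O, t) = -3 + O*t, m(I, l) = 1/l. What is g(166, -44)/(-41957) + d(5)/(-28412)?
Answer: -24225959937/65564525620 ≈ -0.36950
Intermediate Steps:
m(I, l) = 1/l
g(o, k) = -3 + 6*k + 95*o (g(o, k) = 95*o + (-3 + 6*k) = -3 + 6*k + 95*o)
d(x) = 1/(11*x)
g(166, -44)/(-41957) + d(5)/(-28412) = (-3 + 6*(-44) + 95*166)/(-41957) + ((1/11)/5)/(-28412) = (-3 - 264 + 15770)*(-1/41957) + ((1/11)*(1/5))*(-1/28412) = 15503*(-1/41957) + (1/55)*(-1/28412) = -15503/41957 - 1/1562660 = -24225959937/65564525620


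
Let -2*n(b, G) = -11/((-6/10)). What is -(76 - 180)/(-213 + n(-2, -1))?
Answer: -624/1333 ≈ -0.46812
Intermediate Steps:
n(b, G) = -55/6 (n(b, G) = -(-11)/(2*((-6/10))) = -(-11)/(2*((-6*⅒))) = -(-11)/(2*(-⅗)) = -(-11)*(-5)/(2*3) = -½*55/3 = -55/6)
-(76 - 180)/(-213 + n(-2, -1)) = -(76 - 180)/(-213 - 55/6) = -(-104)/(-1333/6) = -(-104)*(-6)/1333 = -1*624/1333 = -624/1333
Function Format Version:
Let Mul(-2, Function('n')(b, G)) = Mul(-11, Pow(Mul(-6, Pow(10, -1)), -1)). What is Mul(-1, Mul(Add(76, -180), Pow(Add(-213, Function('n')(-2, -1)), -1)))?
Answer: Rational(-624, 1333) ≈ -0.46812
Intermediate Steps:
Function('n')(b, G) = Rational(-55, 6) (Function('n')(b, G) = Mul(Rational(-1, 2), Mul(-11, Pow(Mul(-6, Pow(10, -1)), -1))) = Mul(Rational(-1, 2), Mul(-11, Pow(Mul(-6, Rational(1, 10)), -1))) = Mul(Rational(-1, 2), Mul(-11, Pow(Rational(-3, 5), -1))) = Mul(Rational(-1, 2), Mul(-11, Rational(-5, 3))) = Mul(Rational(-1, 2), Rational(55, 3)) = Rational(-55, 6))
Mul(-1, Mul(Add(76, -180), Pow(Add(-213, Function('n')(-2, -1)), -1))) = Mul(-1, Mul(Add(76, -180), Pow(Add(-213, Rational(-55, 6)), -1))) = Mul(-1, Mul(-104, Pow(Rational(-1333, 6), -1))) = Mul(-1, Mul(-104, Rational(-6, 1333))) = Mul(-1, Rational(624, 1333)) = Rational(-624, 1333)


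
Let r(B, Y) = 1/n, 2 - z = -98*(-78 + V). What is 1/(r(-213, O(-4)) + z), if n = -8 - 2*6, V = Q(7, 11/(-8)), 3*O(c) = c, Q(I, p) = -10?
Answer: -20/172441 ≈ -0.00011598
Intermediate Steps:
O(c) = c/3
V = -10
n = -20 (n = -8 - 12 = -20)
z = -8622 (z = 2 - (-98)*(-78 - 10) = 2 - (-98)*(-88) = 2 - 1*8624 = 2 - 8624 = -8622)
r(B, Y) = -1/20 (r(B, Y) = 1/(-20) = -1/20)
1/(r(-213, O(-4)) + z) = 1/(-1/20 - 8622) = 1/(-172441/20) = -20/172441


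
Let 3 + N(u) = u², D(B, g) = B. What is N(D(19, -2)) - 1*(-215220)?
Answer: 215578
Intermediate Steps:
N(u) = -3 + u²
N(D(19, -2)) - 1*(-215220) = (-3 + 19²) - 1*(-215220) = (-3 + 361) + 215220 = 358 + 215220 = 215578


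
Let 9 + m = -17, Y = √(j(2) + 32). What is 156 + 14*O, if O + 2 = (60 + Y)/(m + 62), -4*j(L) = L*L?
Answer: 454/3 + 7*√31/18 ≈ 153.50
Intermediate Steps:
j(L) = -L²/4 (j(L) = -L*L/4 = -L²/4)
Y = √31 (Y = √(-¼*2² + 32) = √(-¼*4 + 32) = √(-1 + 32) = √31 ≈ 5.5678)
m = -26 (m = -9 - 17 = -26)
O = -⅓ + √31/36 (O = -2 + (60 + √31)/(-26 + 62) = -2 + (60 + √31)/36 = -2 + (60 + √31)*(1/36) = -2 + (5/3 + √31/36) = -⅓ + √31/36 ≈ -0.17867)
156 + 14*O = 156 + 14*(-⅓ + √31/36) = 156 + (-14/3 + 7*√31/18) = 454/3 + 7*√31/18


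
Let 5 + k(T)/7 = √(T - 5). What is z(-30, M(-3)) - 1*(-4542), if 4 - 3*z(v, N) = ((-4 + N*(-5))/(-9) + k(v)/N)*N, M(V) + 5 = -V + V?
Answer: 40960/9 - 7*I*√35/3 ≈ 4551.1 - 13.804*I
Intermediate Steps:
k(T) = -35 + 7*√(-5 + T) (k(T) = -35 + 7*√(T - 5) = -35 + 7*√(-5 + T))
M(V) = -5 (M(V) = -5 + (-V + V) = -5 + 0 = -5)
z(v, N) = 4/3 - N*(4/9 + 5*N/9 + (-35 + 7*√(-5 + v))/N)/3 (z(v, N) = 4/3 - ((-4 + N*(-5))/(-9) + (-35 + 7*√(-5 + v))/N)*N/3 = 4/3 - ((-4 - 5*N)*(-⅑) + (-35 + 7*√(-5 + v))/N)*N/3 = 4/3 - ((4/9 + 5*N/9) + (-35 + 7*√(-5 + v))/N)*N/3 = 4/3 - (4/9 + 5*N/9 + (-35 + 7*√(-5 + v))/N)*N/3 = 4/3 - N*(4/9 + 5*N/9 + (-35 + 7*√(-5 + v))/N)/3)
z(-30, M(-3)) - 1*(-4542) = (13 - 7*√(-5 - 30)/3 - 5/27*(-5)² - 4/27*(-5)) - 1*(-4542) = (13 - 7*I*√35/3 - 5/27*25 + 20/27) + 4542 = (13 - 7*I*√35/3 - 125/27 + 20/27) + 4542 = (82/9 - 7*I*√35/3) + 4542 = 40960/9 - 7*I*√35/3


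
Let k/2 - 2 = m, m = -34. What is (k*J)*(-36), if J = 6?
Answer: 13824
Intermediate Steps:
k = -64 (k = 4 + 2*(-34) = 4 - 68 = -64)
(k*J)*(-36) = -64*6*(-36) = -384*(-36) = 13824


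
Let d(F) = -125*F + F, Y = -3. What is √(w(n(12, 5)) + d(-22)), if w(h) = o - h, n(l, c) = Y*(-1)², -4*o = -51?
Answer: 5*√439/2 ≈ 52.381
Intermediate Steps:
o = 51/4 (o = -¼*(-51) = 51/4 ≈ 12.750)
n(l, c) = -3 (n(l, c) = -3*(-1)² = -3*1 = -3)
w(h) = 51/4 - h
d(F) = -124*F
√(w(n(12, 5)) + d(-22)) = √((51/4 - 1*(-3)) - 124*(-22)) = √((51/4 + 3) + 2728) = √(63/4 + 2728) = √(10975/4) = 5*√439/2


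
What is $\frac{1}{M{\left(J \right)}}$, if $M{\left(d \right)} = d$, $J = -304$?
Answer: $- \frac{1}{304} \approx -0.0032895$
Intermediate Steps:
$\frac{1}{M{\left(J \right)}} = \frac{1}{-304} = - \frac{1}{304}$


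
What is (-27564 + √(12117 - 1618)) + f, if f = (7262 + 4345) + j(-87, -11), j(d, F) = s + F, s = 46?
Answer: -15922 + √10499 ≈ -15820.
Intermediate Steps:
j(d, F) = 46 + F
f = 11642 (f = (7262 + 4345) + (46 - 11) = 11607 + 35 = 11642)
(-27564 + √(12117 - 1618)) + f = (-27564 + √(12117 - 1618)) + 11642 = (-27564 + √10499) + 11642 = -15922 + √10499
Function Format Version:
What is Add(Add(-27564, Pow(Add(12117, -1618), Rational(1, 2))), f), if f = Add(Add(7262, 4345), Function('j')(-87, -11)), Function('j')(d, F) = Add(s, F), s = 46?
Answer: Add(-15922, Pow(10499, Rational(1, 2))) ≈ -15820.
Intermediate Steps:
Function('j')(d, F) = Add(46, F)
f = 11642 (f = Add(Add(7262, 4345), Add(46, -11)) = Add(11607, 35) = 11642)
Add(Add(-27564, Pow(Add(12117, -1618), Rational(1, 2))), f) = Add(Add(-27564, Pow(Add(12117, -1618), Rational(1, 2))), 11642) = Add(Add(-27564, Pow(10499, Rational(1, 2))), 11642) = Add(-15922, Pow(10499, Rational(1, 2)))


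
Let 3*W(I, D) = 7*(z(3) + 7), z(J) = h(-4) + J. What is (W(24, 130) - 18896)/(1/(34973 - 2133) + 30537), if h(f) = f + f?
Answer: -1861174160/3008505243 ≈ -0.61864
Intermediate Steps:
h(f) = 2*f
z(J) = -8 + J (z(J) = 2*(-4) + J = -8 + J)
W(I, D) = 14/3 (W(I, D) = (7*((-8 + 3) + 7))/3 = (7*(-5 + 7))/3 = (7*2)/3 = (⅓)*14 = 14/3)
(W(24, 130) - 18896)/(1/(34973 - 2133) + 30537) = (14/3 - 18896)/(1/(34973 - 2133) + 30537) = -56674/(3*(1/32840 + 30537)) = -56674/(3*1002835081/32840) = -56674/3*32840/1002835081 = -1861174160/3008505243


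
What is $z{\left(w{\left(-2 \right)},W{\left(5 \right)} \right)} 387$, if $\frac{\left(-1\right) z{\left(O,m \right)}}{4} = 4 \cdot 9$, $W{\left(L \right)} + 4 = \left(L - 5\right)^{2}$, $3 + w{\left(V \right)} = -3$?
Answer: $-55728$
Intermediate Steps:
$w{\left(V \right)} = -6$ ($w{\left(V \right)} = -3 - 3 = -6$)
$W{\left(L \right)} = -4 + \left(-5 + L\right)^{2}$ ($W{\left(L \right)} = -4 + \left(L - 5\right)^{2} = -4 + \left(-5 + L\right)^{2}$)
$z{\left(O,m \right)} = -144$ ($z{\left(O,m \right)} = - 4 \cdot 4 \cdot 9 = \left(-4\right) 36 = -144$)
$z{\left(w{\left(-2 \right)},W{\left(5 \right)} \right)} 387 = \left(-144\right) 387 = -55728$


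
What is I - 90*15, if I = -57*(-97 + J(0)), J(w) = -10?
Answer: 4749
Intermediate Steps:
I = 6099 (I = -57*(-97 - 10) = -57*(-107) = 6099)
I - 90*15 = 6099 - 90*15 = 6099 - 1350 = 4749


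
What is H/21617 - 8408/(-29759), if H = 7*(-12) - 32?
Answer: 178303692/643300303 ≈ 0.27717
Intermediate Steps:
H = -116 (H = -84 - 32 = -116)
H/21617 - 8408/(-29759) = -116/21617 - 8408/(-29759) = -116*1/21617 - 8408*(-1/29759) = -116/21617 + 8408/29759 = 178303692/643300303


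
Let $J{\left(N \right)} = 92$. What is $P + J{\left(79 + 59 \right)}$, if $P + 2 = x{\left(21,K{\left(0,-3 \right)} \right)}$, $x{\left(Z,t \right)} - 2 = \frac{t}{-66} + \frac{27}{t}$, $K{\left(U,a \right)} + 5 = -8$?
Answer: $\frac{77323}{858} \approx 90.12$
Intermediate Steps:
$K{\left(U,a \right)} = -13$ ($K{\left(U,a \right)} = -5 - 8 = -13$)
$x{\left(Z,t \right)} = 2 + \frac{27}{t} - \frac{t}{66}$ ($x{\left(Z,t \right)} = 2 + \left(\frac{t}{-66} + \frac{27}{t}\right) = 2 + \left(t \left(- \frac{1}{66}\right) + \frac{27}{t}\right) = 2 - \left(- \frac{27}{t} + \frac{t}{66}\right) = 2 + \frac{27}{t} - \frac{t}{66}$)
$P = - \frac{1613}{858}$ ($P = -2 + \left(2 + \frac{27}{-13} - - \frac{13}{66}\right) = -2 + \left(2 + 27 \left(- \frac{1}{13}\right) + \frac{13}{66}\right) = -2 + \left(2 - \frac{27}{13} + \frac{13}{66}\right) = -2 + \frac{103}{858} = - \frac{1613}{858} \approx -1.88$)
$P + J{\left(79 + 59 \right)} = - \frac{1613}{858} + 92 = \frac{77323}{858}$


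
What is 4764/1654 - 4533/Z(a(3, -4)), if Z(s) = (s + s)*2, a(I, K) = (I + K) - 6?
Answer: 3815487/23156 ≈ 164.77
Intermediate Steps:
a(I, K) = -6 + I + K
Z(s) = 4*s (Z(s) = (2*s)*2 = 4*s)
4764/1654 - 4533/Z(a(3, -4)) = 4764/1654 - 4533*1/(4*(-6 + 3 - 4)) = 4764*(1/1654) - 4533/(4*(-7)) = 2382/827 - 4533/(-28) = 2382/827 - 4533*(-1/28) = 2382/827 + 4533/28 = 3815487/23156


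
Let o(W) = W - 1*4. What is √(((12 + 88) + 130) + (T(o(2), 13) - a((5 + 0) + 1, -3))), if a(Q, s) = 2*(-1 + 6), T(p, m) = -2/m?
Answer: √37154/13 ≈ 14.827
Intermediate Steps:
o(W) = -4 + W (o(W) = W - 4 = -4 + W)
a(Q, s) = 10 (a(Q, s) = 2*5 = 10)
√(((12 + 88) + 130) + (T(o(2), 13) - a((5 + 0) + 1, -3))) = √(((12 + 88) + 130) + (-2/13 - 1*10)) = √((100 + 130) + (-2*1/13 - 10)) = √(230 + (-2/13 - 10)) = √(230 - 132/13) = √(2858/13) = √37154/13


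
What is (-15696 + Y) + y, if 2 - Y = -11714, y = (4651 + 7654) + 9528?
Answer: 17853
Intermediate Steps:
y = 21833 (y = 12305 + 9528 = 21833)
Y = 11716 (Y = 2 - 1*(-11714) = 2 + 11714 = 11716)
(-15696 + Y) + y = (-15696 + 11716) + 21833 = -3980 + 21833 = 17853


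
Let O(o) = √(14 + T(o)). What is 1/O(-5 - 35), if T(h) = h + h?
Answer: -I*√66/66 ≈ -0.12309*I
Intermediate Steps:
T(h) = 2*h
O(o) = √(14 + 2*o)
1/O(-5 - 35) = 1/(√(14 + 2*(-5 - 35))) = 1/(√(14 + 2*(-40))) = 1/(√(14 - 80)) = 1/(√(-66)) = 1/(I*√66) = -I*√66/66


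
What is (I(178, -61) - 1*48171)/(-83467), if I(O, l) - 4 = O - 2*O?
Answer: 48345/83467 ≈ 0.57921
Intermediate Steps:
I(O, l) = 4 - O (I(O, l) = 4 + (O - 2*O) = 4 - O)
(I(178, -61) - 1*48171)/(-83467) = ((4 - 1*178) - 1*48171)/(-83467) = ((4 - 178) - 48171)*(-1/83467) = (-174 - 48171)*(-1/83467) = -48345*(-1/83467) = 48345/83467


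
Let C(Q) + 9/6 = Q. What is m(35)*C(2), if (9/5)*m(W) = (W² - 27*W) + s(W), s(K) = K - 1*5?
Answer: 775/9 ≈ 86.111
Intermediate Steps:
s(K) = -5 + K (s(K) = K - 5 = -5 + K)
C(Q) = -3/2 + Q
m(W) = -25/9 - 130*W/9 + 5*W²/9 (m(W) = 5*((W² - 27*W) + (-5 + W))/9 = 5*(-5 + W² - 26*W)/9 = -25/9 - 130*W/9 + 5*W²/9)
m(35)*C(2) = (-25/9 - 130/9*35 + (5/9)*35²)*(-3/2 + 2) = (-25/9 - 4550/9 + (5/9)*1225)*(½) = (-25/9 - 4550/9 + 6125/9)*(½) = (1550/9)*(½) = 775/9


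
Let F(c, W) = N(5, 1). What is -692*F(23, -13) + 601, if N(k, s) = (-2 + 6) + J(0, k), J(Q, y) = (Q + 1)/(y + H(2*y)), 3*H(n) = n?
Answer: -56251/25 ≈ -2250.0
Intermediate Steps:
H(n) = n/3
J(Q, y) = 3*(1 + Q)/(5*y) (J(Q, y) = (Q + 1)/(y + (2*y)/3) = (1 + Q)/(y + 2*y/3) = (1 + Q)/((5*y/3)) = (1 + Q)*(3/(5*y)) = 3*(1 + Q)/(5*y))
N(k, s) = 4 + 3/(5*k) (N(k, s) = (-2 + 6) + 3*(1 + 0)/(5*k) = 4 + (⅗)*1/k = 4 + 3/(5*k))
F(c, W) = 103/25 (F(c, W) = 4 + (⅗)/5 = 4 + (⅗)*(⅕) = 4 + 3/25 = 103/25)
-692*F(23, -13) + 601 = -692*103/25 + 601 = -71276/25 + 601 = -56251/25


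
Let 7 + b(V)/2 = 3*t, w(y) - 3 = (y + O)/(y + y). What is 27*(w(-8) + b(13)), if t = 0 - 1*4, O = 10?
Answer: -7587/8 ≈ -948.38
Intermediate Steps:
t = -4 (t = 0 - 4 = -4)
w(y) = 3 + (10 + y)/(2*y) (w(y) = 3 + (y + 10)/(y + y) = 3 + (10 + y)/((2*y)) = 3 + (10 + y)*(1/(2*y)) = 3 + (10 + y)/(2*y))
b(V) = -38 (b(V) = -14 + 2*(3*(-4)) = -14 + 2*(-12) = -14 - 24 = -38)
27*(w(-8) + b(13)) = 27*((7/2 + 5/(-8)) - 38) = 27*((7/2 + 5*(-⅛)) - 38) = 27*((7/2 - 5/8) - 38) = 27*(23/8 - 38) = 27*(-281/8) = -7587/8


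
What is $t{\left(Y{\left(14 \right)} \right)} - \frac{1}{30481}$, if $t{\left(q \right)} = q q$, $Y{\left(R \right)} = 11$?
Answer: $\frac{3688200}{30481} \approx 121.0$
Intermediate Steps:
$t{\left(q \right)} = q^{2}$
$t{\left(Y{\left(14 \right)} \right)} - \frac{1}{30481} = 11^{2} - \frac{1}{30481} = 121 - \frac{1}{30481} = \frac{3688200}{30481}$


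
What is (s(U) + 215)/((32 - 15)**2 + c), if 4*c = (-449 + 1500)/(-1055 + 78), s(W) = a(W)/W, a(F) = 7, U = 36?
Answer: 7568819/10155249 ≈ 0.74531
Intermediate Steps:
s(W) = 7/W
c = -1051/3908 (c = ((-449 + 1500)/(-1055 + 78))/4 = (1051/(-977))/4 = (1051*(-1/977))/4 = (1/4)*(-1051/977) = -1051/3908 ≈ -0.26894)
(s(U) + 215)/((32 - 15)**2 + c) = (7/36 + 215)/((32 - 15)**2 - 1051/3908) = (7*(1/36) + 215)/(17**2 - 1051/3908) = (7/36 + 215)/(289 - 1051/3908) = 7747/(36*(1128361/3908)) = (7747/36)*(3908/1128361) = 7568819/10155249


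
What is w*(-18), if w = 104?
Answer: -1872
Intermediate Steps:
w*(-18) = 104*(-18) = -1872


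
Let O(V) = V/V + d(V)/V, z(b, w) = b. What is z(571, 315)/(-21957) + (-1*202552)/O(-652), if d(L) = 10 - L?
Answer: 1449863567209/109785 ≈ 1.3206e+7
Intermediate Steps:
O(V) = 1 + (10 - V)/V (O(V) = V/V + (10 - V)/V = 1 + (10 - V)/V)
z(571, 315)/(-21957) + (-1*202552)/O(-652) = 571/(-21957) + (-1*202552)/((10/(-652))) = 571*(-1/21957) - 202552/(10*(-1/652)) = -571/21957 - 202552/(-5/326) = -571/21957 - 202552*(-326/5) = -571/21957 + 66031952/5 = 1449863567209/109785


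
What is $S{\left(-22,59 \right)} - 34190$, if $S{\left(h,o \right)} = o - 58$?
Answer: $-34189$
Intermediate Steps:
$S{\left(h,o \right)} = -58 + o$
$S{\left(-22,59 \right)} - 34190 = \left(-58 + 59\right) - 34190 = 1 - 34190 = -34189$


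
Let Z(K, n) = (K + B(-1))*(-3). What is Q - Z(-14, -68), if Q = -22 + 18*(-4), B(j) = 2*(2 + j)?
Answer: -130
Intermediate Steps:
B(j) = 4 + 2*j
Q = -94 (Q = -22 - 72 = -94)
Z(K, n) = -6 - 3*K (Z(K, n) = (K + (4 + 2*(-1)))*(-3) = (K + (4 - 2))*(-3) = (K + 2)*(-3) = (2 + K)*(-3) = -6 - 3*K)
Q - Z(-14, -68) = -94 - (-6 - 3*(-14)) = -94 - (-6 + 42) = -94 - 1*36 = -94 - 36 = -130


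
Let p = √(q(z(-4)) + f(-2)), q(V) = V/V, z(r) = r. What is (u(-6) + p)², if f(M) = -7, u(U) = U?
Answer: (6 - I*√6)² ≈ 30.0 - 29.394*I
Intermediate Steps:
q(V) = 1
p = I*√6 (p = √(1 - 7) = √(-6) = I*√6 ≈ 2.4495*I)
(u(-6) + p)² = (-6 + I*√6)²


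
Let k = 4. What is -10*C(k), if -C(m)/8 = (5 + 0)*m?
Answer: 1600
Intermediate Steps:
C(m) = -40*m (C(m) = -8*(5 + 0)*m = -40*m)
-10*C(k) = -(-400)*4 = -10*(-160) = 1600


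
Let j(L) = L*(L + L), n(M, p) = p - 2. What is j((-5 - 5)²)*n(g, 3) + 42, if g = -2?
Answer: 20042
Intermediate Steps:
n(M, p) = -2 + p
j(L) = 2*L² (j(L) = L*(2*L) = 2*L²)
j((-5 - 5)²)*n(g, 3) + 42 = (2*((-5 - 5)²)²)*(-2 + 3) + 42 = (2*((-10)²)²)*1 + 42 = (2*100²)*1 + 42 = (2*10000)*1 + 42 = 20000*1 + 42 = 20000 + 42 = 20042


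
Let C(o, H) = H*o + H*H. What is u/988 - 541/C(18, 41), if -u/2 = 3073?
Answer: -7700841/1194986 ≈ -6.4443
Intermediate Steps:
C(o, H) = H² + H*o (C(o, H) = H*o + H² = H² + H*o)
u = -6146 (u = -2*3073 = -6146)
u/988 - 541/C(18, 41) = -6146/988 - 541*1/(41*(41 + 18)) = -6146*1/988 - 541/(41*59) = -3073/494 - 541/2419 = -7700841/1194986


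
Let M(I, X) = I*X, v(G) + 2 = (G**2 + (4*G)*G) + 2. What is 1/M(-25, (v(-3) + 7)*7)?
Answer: -1/9100 ≈ -0.00010989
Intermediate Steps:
v(G) = 5*G**2 (v(G) = -2 + ((G**2 + (4*G)*G) + 2) = -2 + ((G**2 + 4*G**2) + 2) = -2 + (5*G**2 + 2) = -2 + (2 + 5*G**2) = 5*G**2)
1/M(-25, (v(-3) + 7)*7) = 1/(-25*(5*(-3)**2 + 7)*7) = 1/(-25*(5*9 + 7)*7) = 1/(-25*(45 + 7)*7) = 1/(-1300*7) = 1/(-25*364) = 1/(-9100) = -1/9100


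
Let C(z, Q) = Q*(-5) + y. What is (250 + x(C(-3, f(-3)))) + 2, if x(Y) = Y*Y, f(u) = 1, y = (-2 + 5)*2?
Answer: 253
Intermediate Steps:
y = 6 (y = 3*2 = 6)
C(z, Q) = 6 - 5*Q (C(z, Q) = Q*(-5) + 6 = -5*Q + 6 = 6 - 5*Q)
x(Y) = Y²
(250 + x(C(-3, f(-3)))) + 2 = (250 + (6 - 5*1)²) + 2 = (250 + (6 - 5)²) + 2 = (250 + 1²) + 2 = (250 + 1) + 2 = 251 + 2 = 253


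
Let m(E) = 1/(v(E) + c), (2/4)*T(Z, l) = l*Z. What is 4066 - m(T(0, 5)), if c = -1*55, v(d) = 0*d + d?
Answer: 223631/55 ≈ 4066.0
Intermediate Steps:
v(d) = d (v(d) = 0 + d = d)
T(Z, l) = 2*Z*l (T(Z, l) = 2*(l*Z) = 2*(Z*l) = 2*Z*l)
c = -55
m(E) = 1/(-55 + E) (m(E) = 1/(E - 55) = 1/(-55 + E))
4066 - m(T(0, 5)) = 4066 - 1/(-55 + 2*0*5) = 4066 - 1/(-55 + 0) = 4066 - 1/(-55) = 4066 - 1*(-1/55) = 4066 + 1/55 = 223631/55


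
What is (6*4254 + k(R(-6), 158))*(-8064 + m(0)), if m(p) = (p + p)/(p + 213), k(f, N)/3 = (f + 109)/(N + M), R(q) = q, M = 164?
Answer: -4734165312/23 ≈ -2.0583e+8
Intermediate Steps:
k(f, N) = 3*(109 + f)/(164 + N) (k(f, N) = 3*((f + 109)/(N + 164)) = 3*((109 + f)/(164 + N)) = 3*(109 + f)/(164 + N))
m(p) = 2*p/(213 + p) (m(p) = (2*p)/(213 + p) = 2*p/(213 + p))
(6*4254 + k(R(-6), 158))*(-8064 + m(0)) = (6*4254 + 3*(109 - 6)/(164 + 158))*(-8064 + 2*0/(213 + 0)) = (25524 + 3*103/322)*(-8064 + 2*0/213) = (25524 + 3*(1/322)*103)*(-8064 + 2*0*(1/213)) = (25524 + 309/322)*(-8064 + 0) = (8219037/322)*(-8064) = -4734165312/23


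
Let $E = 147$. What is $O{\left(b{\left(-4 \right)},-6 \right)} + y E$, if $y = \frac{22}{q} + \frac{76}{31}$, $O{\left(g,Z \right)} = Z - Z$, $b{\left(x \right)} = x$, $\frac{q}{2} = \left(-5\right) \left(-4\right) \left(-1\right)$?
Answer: $\frac{173313}{620} \approx 279.54$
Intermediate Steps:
$q = -40$ ($q = 2 \left(-5\right) \left(-4\right) \left(-1\right) = 2 \cdot 20 \left(-1\right) = 2 \left(-20\right) = -40$)
$O{\left(g,Z \right)} = 0$
$y = \frac{1179}{620}$ ($y = \frac{22}{-40} + \frac{76}{31} = 22 \left(- \frac{1}{40}\right) + 76 \cdot \frac{1}{31} = - \frac{11}{20} + \frac{76}{31} = \frac{1179}{620} \approx 1.9016$)
$O{\left(b{\left(-4 \right)},-6 \right)} + y E = 0 + \frac{1179}{620} \cdot 147 = 0 + \frac{173313}{620} = \frac{173313}{620}$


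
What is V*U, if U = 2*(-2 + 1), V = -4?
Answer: 8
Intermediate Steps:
U = -2 (U = 2*(-1) = -2)
V*U = -4*(-2) = 8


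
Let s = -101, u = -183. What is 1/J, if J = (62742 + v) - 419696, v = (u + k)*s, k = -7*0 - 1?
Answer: -1/338370 ≈ -2.9553e-6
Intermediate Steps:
k = -1 (k = 0 - 1 = -1)
v = 18584 (v = (-183 - 1)*(-101) = -184*(-101) = 18584)
J = -338370 (J = (62742 + 18584) - 419696 = 81326 - 419696 = -338370)
1/J = 1/(-338370) = -1/338370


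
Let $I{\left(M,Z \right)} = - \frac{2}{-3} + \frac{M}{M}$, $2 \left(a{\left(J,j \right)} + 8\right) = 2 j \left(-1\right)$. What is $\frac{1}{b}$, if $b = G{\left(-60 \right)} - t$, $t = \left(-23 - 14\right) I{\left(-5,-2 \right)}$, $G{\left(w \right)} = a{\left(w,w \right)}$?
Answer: $\frac{3}{341} \approx 0.0087977$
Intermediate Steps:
$a{\left(J,j \right)} = -8 - j$ ($a{\left(J,j \right)} = -8 + \frac{2 j \left(-1\right)}{2} = -8 + \frac{\left(-2\right) j}{2} = -8 - j$)
$G{\left(w \right)} = -8 - w$
$I{\left(M,Z \right)} = \frac{5}{3}$ ($I{\left(M,Z \right)} = \left(-2\right) \left(- \frac{1}{3}\right) + 1 = \frac{2}{3} + 1 = \frac{5}{3}$)
$t = - \frac{185}{3}$ ($t = \left(-23 - 14\right) \frac{5}{3} = \left(-37\right) \frac{5}{3} = - \frac{185}{3} \approx -61.667$)
$b = \frac{341}{3}$ ($b = \left(-8 - -60\right) - - \frac{185}{3} = \left(-8 + 60\right) + \frac{185}{3} = 52 + \frac{185}{3} = \frac{341}{3} \approx 113.67$)
$\frac{1}{b} = \frac{1}{\frac{341}{3}} = \frac{3}{341}$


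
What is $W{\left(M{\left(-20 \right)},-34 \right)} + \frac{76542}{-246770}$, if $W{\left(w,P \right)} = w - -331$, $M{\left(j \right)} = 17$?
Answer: $\frac{42899709}{123385} \approx 347.69$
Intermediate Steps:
$W{\left(w,P \right)} = 331 + w$ ($W{\left(w,P \right)} = w + 331 = 331 + w$)
$W{\left(M{\left(-20 \right)},-34 \right)} + \frac{76542}{-246770} = \left(331 + 17\right) + \frac{76542}{-246770} = 348 + 76542 \left(- \frac{1}{246770}\right) = 348 - \frac{38271}{123385} = \frac{42899709}{123385}$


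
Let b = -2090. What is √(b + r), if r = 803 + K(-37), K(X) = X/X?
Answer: I*√1286 ≈ 35.861*I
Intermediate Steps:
K(X) = 1
r = 804 (r = 803 + 1 = 804)
√(b + r) = √(-2090 + 804) = √(-1286) = I*√1286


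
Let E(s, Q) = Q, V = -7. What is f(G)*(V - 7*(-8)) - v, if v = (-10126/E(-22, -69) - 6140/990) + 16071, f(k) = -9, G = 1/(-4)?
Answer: -37917860/2277 ≈ -16653.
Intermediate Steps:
G = -¼ ≈ -0.25000
v = 36913703/2277 (v = (-10126/(-69) - 6140/990) + 16071 = (-10126*(-1/69) - 6140*1/990) + 16071 = (10126/69 - 614/99) + 16071 = 320036/2277 + 16071 = 36913703/2277 ≈ 16212.)
f(G)*(V - 7*(-8)) - v = -9*(-7 - 7*(-8)) - 1*36913703/2277 = -9*(-7 + 56) - 36913703/2277 = -9*49 - 36913703/2277 = -441 - 36913703/2277 = -37917860/2277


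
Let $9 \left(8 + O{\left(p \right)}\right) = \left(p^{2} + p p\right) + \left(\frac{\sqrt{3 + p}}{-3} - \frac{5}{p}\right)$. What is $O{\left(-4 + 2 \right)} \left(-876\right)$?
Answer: $\frac{54166}{9} \approx 6018.4$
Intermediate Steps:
$O{\left(p \right)} = -8 - \frac{5}{9 p} - \frac{\sqrt{3 + p}}{27} + \frac{2 p^{2}}{9}$ ($O{\left(p \right)} = -8 + \frac{\left(p^{2} + p p\right) + \left(\frac{\sqrt{3 + p}}{-3} - \frac{5}{p}\right)}{9} = -8 + \frac{\left(p^{2} + p^{2}\right) + \left(\sqrt{3 + p} \left(- \frac{1}{3}\right) - \frac{5}{p}\right)}{9} = -8 + \frac{2 p^{2} - \left(\frac{5}{p} + \frac{\sqrt{3 + p}}{3}\right)}{9} = -8 + \frac{- \frac{5}{p} + 2 p^{2} - \frac{\sqrt{3 + p}}{3}}{9} = -8 - \left(- \frac{2 p^{2}}{9} + \frac{\sqrt{3 + p}}{27} + \frac{5}{9 p}\right) = -8 - \frac{5}{9 p} - \frac{\sqrt{3 + p}}{27} + \frac{2 p^{2}}{9}$)
$O{\left(-4 + 2 \right)} \left(-876\right) = \frac{-15 - \left(-4 + 2\right) \left(216 + \sqrt{3 + \left(-4 + 2\right)} - 6 \left(-4 + 2\right)^{2}\right)}{27 \left(-4 + 2\right)} \left(-876\right) = \frac{-15 - - 2 \left(216 + \sqrt{3 - 2} - 6 \left(-2\right)^{2}\right)}{27 \left(-2\right)} \left(-876\right) = \frac{1}{27} \left(- \frac{1}{2}\right) \left(-15 - - 2 \left(216 + \sqrt{1} - 24\right)\right) \left(-876\right) = \frac{1}{27} \left(- \frac{1}{2}\right) \left(-15 - - 2 \left(216 + 1 - 24\right)\right) \left(-876\right) = \frac{1}{27} \left(- \frac{1}{2}\right) \left(-15 - \left(-2\right) 193\right) \left(-876\right) = \frac{1}{27} \left(- \frac{1}{2}\right) \left(-15 + 386\right) \left(-876\right) = \frac{1}{27} \left(- \frac{1}{2}\right) 371 \left(-876\right) = \left(- \frac{371}{54}\right) \left(-876\right) = \frac{54166}{9}$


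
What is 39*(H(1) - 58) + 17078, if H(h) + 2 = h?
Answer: 14777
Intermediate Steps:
H(h) = -2 + h
39*(H(1) - 58) + 17078 = 39*((-2 + 1) - 58) + 17078 = 39*(-1 - 58) + 17078 = 39*(-59) + 17078 = -2301 + 17078 = 14777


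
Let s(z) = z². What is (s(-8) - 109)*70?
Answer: -3150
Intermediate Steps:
(s(-8) - 109)*70 = ((-8)² - 109)*70 = (64 - 109)*70 = -45*70 = -3150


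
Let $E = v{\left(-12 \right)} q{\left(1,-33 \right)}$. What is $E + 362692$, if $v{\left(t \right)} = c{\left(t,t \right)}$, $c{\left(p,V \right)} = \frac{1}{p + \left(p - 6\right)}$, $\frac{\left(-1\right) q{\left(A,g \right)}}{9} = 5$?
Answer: $\frac{725387}{2} \approx 3.6269 \cdot 10^{5}$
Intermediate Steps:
$q{\left(A,g \right)} = -45$ ($q{\left(A,g \right)} = \left(-9\right) 5 = -45$)
$c{\left(p,V \right)} = \frac{1}{-6 + 2 p}$ ($c{\left(p,V \right)} = \frac{1}{p + \left(p - 6\right)} = \frac{1}{p + \left(-6 + p\right)} = \frac{1}{-6 + 2 p}$)
$v{\left(t \right)} = \frac{1}{2 \left(-3 + t\right)}$
$E = \frac{3}{2}$ ($E = \frac{1}{2 \left(-3 - 12\right)} \left(-45\right) = \frac{1}{2 \left(-15\right)} \left(-45\right) = \frac{1}{2} \left(- \frac{1}{15}\right) \left(-45\right) = \left(- \frac{1}{30}\right) \left(-45\right) = \frac{3}{2} \approx 1.5$)
$E + 362692 = \frac{3}{2} + 362692 = \frac{725387}{2}$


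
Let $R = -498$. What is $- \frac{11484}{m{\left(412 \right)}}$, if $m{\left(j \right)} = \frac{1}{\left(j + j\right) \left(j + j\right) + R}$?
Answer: $-7791641352$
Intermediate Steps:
$m{\left(j \right)} = \frac{1}{-498 + 4 j^{2}}$ ($m{\left(j \right)} = \frac{1}{\left(j + j\right) \left(j + j\right) - 498} = \frac{1}{2 j 2 j - 498} = \frac{1}{4 j^{2} - 498} = \frac{1}{-498 + 4 j^{2}}$)
$- \frac{11484}{m{\left(412 \right)}} = - \frac{11484}{\frac{1}{2} \frac{1}{-249 + 2 \cdot 412^{2}}} = - \frac{11484}{\frac{1}{2} \frac{1}{-249 + 2 \cdot 169744}} = - \frac{11484}{\frac{1}{2} \frac{1}{-249 + 339488}} = - \frac{11484}{\frac{1}{2} \cdot \frac{1}{339239}} = - 11484 \frac{1}{\frac{1}{678478}} = \left(-11484\right) 678478 = -7791641352$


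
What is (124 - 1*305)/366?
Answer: -181/366 ≈ -0.49454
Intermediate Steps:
(124 - 1*305)/366 = (124 - 305)*(1/366) = -181*1/366 = -181/366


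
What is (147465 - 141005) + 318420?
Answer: 324880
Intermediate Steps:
(147465 - 141005) + 318420 = 6460 + 318420 = 324880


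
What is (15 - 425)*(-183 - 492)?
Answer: 276750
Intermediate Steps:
(15 - 425)*(-183 - 492) = -410*(-675) = 276750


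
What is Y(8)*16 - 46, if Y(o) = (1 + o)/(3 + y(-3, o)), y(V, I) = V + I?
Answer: -28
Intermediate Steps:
y(V, I) = I + V
Y(o) = (1 + o)/o (Y(o) = (1 + o)/(3 + (o - 3)) = (1 + o)/(3 + (-3 + o)) = (1 + o)/o)
Y(8)*16 - 46 = ((1 + 8)/8)*16 - 46 = ((1/8)*9)*16 - 46 = (9/8)*16 - 46 = 18 - 46 = -28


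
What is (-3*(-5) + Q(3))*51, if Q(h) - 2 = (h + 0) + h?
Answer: 1173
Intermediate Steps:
Q(h) = 2 + 2*h (Q(h) = 2 + ((h + 0) + h) = 2 + (h + h) = 2 + 2*h)
(-3*(-5) + Q(3))*51 = (-3*(-5) + (2 + 2*3))*51 = (15 + (2 + 6))*51 = (15 + 8)*51 = 23*51 = 1173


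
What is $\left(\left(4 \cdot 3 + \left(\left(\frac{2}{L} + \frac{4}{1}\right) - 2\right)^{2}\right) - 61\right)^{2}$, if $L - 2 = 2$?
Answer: $\frac{29241}{16} \approx 1827.6$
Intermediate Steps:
$L = 4$ ($L = 2 + 2 = 4$)
$\left(\left(4 \cdot 3 + \left(\left(\frac{2}{L} + \frac{4}{1}\right) - 2\right)^{2}\right) - 61\right)^{2} = \left(\left(4 \cdot 3 + \left(\left(\frac{2}{4} + \frac{4}{1}\right) - 2\right)^{2}\right) - 61\right)^{2} = \left(\left(12 + \left(\left(2 \cdot \frac{1}{4} + 4 \cdot 1\right) - 2\right)^{2}\right) - 61\right)^{2} = \left(\left(12 + \left(\left(\frac{1}{2} + 4\right) - 2\right)^{2}\right) - 61\right)^{2} = \left(\left(12 + \left(\frac{9}{2} - 2\right)^{2}\right) - 61\right)^{2} = \left(\left(12 + \left(\frac{5}{2}\right)^{2}\right) - 61\right)^{2} = \left(\left(12 + \frac{25}{4}\right) - 61\right)^{2} = \left(\frac{73}{4} - 61\right)^{2} = \left(- \frac{171}{4}\right)^{2} = \frac{29241}{16}$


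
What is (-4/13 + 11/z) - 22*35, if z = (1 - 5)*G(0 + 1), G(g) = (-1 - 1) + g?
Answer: -39913/52 ≈ -767.56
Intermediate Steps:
G(g) = -2 + g
z = 4 (z = (1 - 5)*(-2 + (0 + 1)) = -4*(-2 + 1) = -4*(-1) = 4)
(-4/13 + 11/z) - 22*35 = (-4/13 + 11/4) - 22*35 = (-4*1/13 + 11*(¼)) - 770 = (-4/13 + 11/4) - 770 = 127/52 - 770 = -39913/52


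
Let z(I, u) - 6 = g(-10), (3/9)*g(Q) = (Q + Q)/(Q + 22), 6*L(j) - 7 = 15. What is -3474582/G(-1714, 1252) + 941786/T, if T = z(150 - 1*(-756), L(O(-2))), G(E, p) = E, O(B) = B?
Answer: 808847893/857 ≈ 9.4381e+5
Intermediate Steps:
L(j) = 11/3 (L(j) = 7/6 + (1/6)*15 = 7/6 + 5/2 = 11/3)
g(Q) = 6*Q/(22 + Q) (g(Q) = 3*((Q + Q)/(Q + 22)) = 3*((2*Q)/(22 + Q)) = 3*(2*Q/(22 + Q)) = 6*Q/(22 + Q))
z(I, u) = 1 (z(I, u) = 6 + 6*(-10)/(22 - 10) = 6 + 6*(-10)/12 = 6 + 6*(-10)*(1/12) = 6 - 5 = 1)
T = 1
-3474582/G(-1714, 1252) + 941786/T = -3474582/(-1714) + 941786/1 = -3474582*(-1/1714) + 941786*1 = 1737291/857 + 941786 = 808847893/857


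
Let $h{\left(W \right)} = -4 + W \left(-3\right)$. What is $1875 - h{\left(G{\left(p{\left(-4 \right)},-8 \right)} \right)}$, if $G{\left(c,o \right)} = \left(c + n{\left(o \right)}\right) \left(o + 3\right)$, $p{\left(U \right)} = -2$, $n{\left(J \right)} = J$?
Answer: $2029$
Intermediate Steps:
$G{\left(c,o \right)} = \left(3 + o\right) \left(c + o\right)$ ($G{\left(c,o \right)} = \left(c + o\right) \left(o + 3\right) = \left(c + o\right) \left(3 + o\right) = \left(3 + o\right) \left(c + o\right)$)
$h{\left(W \right)} = -4 - 3 W$
$1875 - h{\left(G{\left(p{\left(-4 \right)},-8 \right)} \right)} = 1875 - \left(-4 - 3 \left(\left(-8\right)^{2} + 3 \left(-2\right) + 3 \left(-8\right) - -16\right)\right) = 1875 - \left(-4 - 3 \left(64 - 6 - 24 + 16\right)\right) = 1875 - \left(-4 - 150\right) = 1875 - -154 = 1875 + 154 = 2029$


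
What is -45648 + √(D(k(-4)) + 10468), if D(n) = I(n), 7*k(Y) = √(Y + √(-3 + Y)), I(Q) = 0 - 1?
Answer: -45648 + 3*√1163 ≈ -45546.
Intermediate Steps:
I(Q) = -1
k(Y) = √(Y + √(-3 + Y))/7
D(n) = -1
-45648 + √(D(k(-4)) + 10468) = -45648 + √(-1 + 10468) = -45648 + √10467 = -45648 + 3*√1163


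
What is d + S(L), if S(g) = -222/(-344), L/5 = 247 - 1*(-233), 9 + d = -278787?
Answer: -47952801/172 ≈ -2.7880e+5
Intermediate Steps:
d = -278796 (d = -9 - 278787 = -278796)
L = 2400 (L = 5*(247 - 1*(-233)) = 5*(247 + 233) = 5*480 = 2400)
S(g) = 111/172 (S(g) = -222*(-1/344) = 111/172)
d + S(L) = -278796 + 111/172 = -47952801/172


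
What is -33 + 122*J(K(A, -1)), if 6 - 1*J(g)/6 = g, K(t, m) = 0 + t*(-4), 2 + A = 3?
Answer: 7287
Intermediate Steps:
A = 1 (A = -2 + 3 = 1)
K(t, m) = -4*t (K(t, m) = 0 - 4*t = -4*t)
J(g) = 36 - 6*g
-33 + 122*J(K(A, -1)) = -33 + 122*(36 - (-24)) = -33 + 122*(36 - 6*(-4)) = -33 + 122*(36 + 24) = -33 + 122*60 = -33 + 7320 = 7287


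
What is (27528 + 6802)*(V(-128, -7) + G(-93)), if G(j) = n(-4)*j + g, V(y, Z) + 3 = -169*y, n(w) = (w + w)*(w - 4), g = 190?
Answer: 544714110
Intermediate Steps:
n(w) = 2*w*(-4 + w) (n(w) = (2*w)*(-4 + w) = 2*w*(-4 + w))
V(y, Z) = -3 - 169*y
G(j) = 190 + 64*j (G(j) = (2*(-4)*(-4 - 4))*j + 190 = (2*(-4)*(-8))*j + 190 = 64*j + 190 = 190 + 64*j)
(27528 + 6802)*(V(-128, -7) + G(-93)) = (27528 + 6802)*((-3 - 169*(-128)) + (190 + 64*(-93))) = 34330*((-3 + 21632) + (190 - 5952)) = 34330*(21629 - 5762) = 34330*15867 = 544714110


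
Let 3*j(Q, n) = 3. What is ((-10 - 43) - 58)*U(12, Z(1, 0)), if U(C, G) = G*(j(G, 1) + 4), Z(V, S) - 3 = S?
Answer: -1665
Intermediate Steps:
j(Q, n) = 1 (j(Q, n) = (⅓)*3 = 1)
Z(V, S) = 3 + S
U(C, G) = 5*G (U(C, G) = G*(1 + 4) = G*5 = 5*G)
((-10 - 43) - 58)*U(12, Z(1, 0)) = ((-10 - 43) - 58)*(5*(3 + 0)) = (-53 - 58)*(5*3) = -111*15 = -1665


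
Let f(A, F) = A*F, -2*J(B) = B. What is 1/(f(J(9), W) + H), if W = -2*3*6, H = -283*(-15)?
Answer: 1/4407 ≈ 0.00022691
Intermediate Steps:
H = 4245
W = -36 (W = -6*6 = -36)
J(B) = -B/2
1/(f(J(9), W) + H) = 1/(-½*9*(-36) + 4245) = 1/(-9/2*(-36) + 4245) = 1/(162 + 4245) = 1/4407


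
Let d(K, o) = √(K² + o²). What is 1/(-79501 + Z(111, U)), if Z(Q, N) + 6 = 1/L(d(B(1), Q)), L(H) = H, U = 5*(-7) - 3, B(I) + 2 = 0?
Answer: -979923775/77910799578924 - 5*√493/77910799578924 ≈ -1.2578e-5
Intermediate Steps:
B(I) = -2 (B(I) = -2 + 0 = -2)
U = -38 (U = -35 - 3 = -38)
Z(Q, N) = -6 + (4 + Q²)^(-½) (Z(Q, N) = -6 + 1/(√((-2)² + Q²)) = -6 + 1/(√(4 + Q²)) = -6 + (4 + Q²)^(-½))
1/(-79501 + Z(111, U)) = 1/(-79501 + (-6 + (4 + 111²)^(-½))) = 1/(-79501 + (-6 + (4 + 12321)^(-½))) = 1/(-79501 + (-6 + 12325^(-½))) = 1/(-79501 + (-6 + √493/2465)) = 1/(-79507 + √493/2465)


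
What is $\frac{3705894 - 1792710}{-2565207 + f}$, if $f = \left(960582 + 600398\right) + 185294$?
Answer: $- \frac{1913184}{818933} \approx -2.3362$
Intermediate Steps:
$f = 1746274$ ($f = 1560980 + 185294 = 1746274$)
$\frac{3705894 - 1792710}{-2565207 + f} = \frac{3705894 - 1792710}{-2565207 + 1746274} = \frac{1913184}{-818933} = 1913184 \left(- \frac{1}{818933}\right) = - \frac{1913184}{818933}$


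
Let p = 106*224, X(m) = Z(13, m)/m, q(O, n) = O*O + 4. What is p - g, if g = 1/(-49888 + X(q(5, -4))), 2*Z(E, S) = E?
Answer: 68703050362/2893491 ≈ 23744.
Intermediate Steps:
q(O, n) = 4 + O² (q(O, n) = O² + 4 = 4 + O²)
Z(E, S) = E/2
X(m) = 13/(2*m) (X(m) = ((½)*13)/m = 13/(2*m))
p = 23744
g = -58/2893491 (g = 1/(-49888 + 13/(2*(4 + 5²))) = 1/(-49888 + 13/(2*(4 + 25))) = 1/(-49888 + (13/2)/29) = 1/(-49888 + (13/2)*(1/29)) = 1/(-49888 + 13/58) = 1/(-2893491/58) = -58/2893491 ≈ -2.0045e-5)
p - g = 23744 - 1*(-58/2893491) = 23744 + 58/2893491 = 68703050362/2893491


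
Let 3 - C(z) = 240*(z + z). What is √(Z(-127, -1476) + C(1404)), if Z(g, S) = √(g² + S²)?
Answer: √(-673917 + √2194705) ≈ 820.02*I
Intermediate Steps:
C(z) = 3 - 480*z (C(z) = 3 - 240*(z + z) = 3 - 240*2*z = 3 - 480*z)
Z(g, S) = √(S² + g²)
√(Z(-127, -1476) + C(1404)) = √(√((-1476)² + (-127)²) + (3 - 480*1404)) = √(√(2178576 + 16129) + (3 - 673920)) = √(√2194705 - 673917) = √(-673917 + √2194705)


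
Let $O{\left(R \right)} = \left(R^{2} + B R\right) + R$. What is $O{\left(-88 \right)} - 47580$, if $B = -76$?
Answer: $-33236$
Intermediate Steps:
$O{\left(R \right)} = R^{2} - 75 R$ ($O{\left(R \right)} = \left(R^{2} - 76 R\right) + R = R^{2} - 75 R$)
$O{\left(-88 \right)} - 47580 = - 88 \left(-75 - 88\right) - 47580 = \left(-88\right) \left(-163\right) - 47580 = 14344 - 47580 = -33236$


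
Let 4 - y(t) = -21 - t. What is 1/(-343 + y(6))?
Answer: -1/312 ≈ -0.0032051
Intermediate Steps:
y(t) = 25 + t (y(t) = 4 - (-21 - t) = 4 + (21 + t) = 25 + t)
1/(-343 + y(6)) = 1/(-343 + (25 + 6)) = 1/(-343 + 31) = 1/(-312) = -1/312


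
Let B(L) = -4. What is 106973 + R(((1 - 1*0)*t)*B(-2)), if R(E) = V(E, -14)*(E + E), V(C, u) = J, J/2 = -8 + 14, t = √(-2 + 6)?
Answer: 106781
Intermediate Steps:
t = 2 (t = √4 = 2)
J = 12 (J = 2*(-8 + 14) = 2*6 = 12)
V(C, u) = 12
R(E) = 24*E (R(E) = 12*(E + E) = 12*(2*E) = 24*E)
106973 + R(((1 - 1*0)*t)*B(-2)) = 106973 + 24*(((1 - 1*0)*2)*(-4)) = 106973 + 24*(((1 + 0)*2)*(-4)) = 106973 + 24*((1*2)*(-4)) = 106973 + 24*(2*(-4)) = 106973 + 24*(-8) = 106973 - 192 = 106781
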